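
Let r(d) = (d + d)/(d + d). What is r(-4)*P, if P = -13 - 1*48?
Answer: -61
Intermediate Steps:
P = -61 (P = -13 - 48 = -61)
r(d) = 1 (r(d) = (2*d)/((2*d)) = (2*d)*(1/(2*d)) = 1)
r(-4)*P = 1*(-61) = -61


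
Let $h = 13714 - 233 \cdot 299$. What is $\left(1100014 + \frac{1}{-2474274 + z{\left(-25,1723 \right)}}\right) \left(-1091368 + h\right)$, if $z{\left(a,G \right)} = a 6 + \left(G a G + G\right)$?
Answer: $- \frac{96789252747708182123}{76690926} \approx -1.2621 \cdot 10^{12}$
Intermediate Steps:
$z{\left(a,G \right)} = G + 6 a + a G^{2}$ ($z{\left(a,G \right)} = 6 a + \left(a G^{2} + G\right) = 6 a + \left(G + a G^{2}\right) = G + 6 a + a G^{2}$)
$h = -55953$ ($h = 13714 - 69667 = -55953$)
$\left(1100014 + \frac{1}{-2474274 + z{\left(-25,1723 \right)}}\right) \left(-1091368 + h\right) = \left(1100014 + \frac{1}{-2474274 + \left(1723 + 6 \left(-25\right) - 25 \cdot 1723^{2}\right)}\right) \left(-1091368 - 55953\right) = \left(1100014 + \frac{1}{-2474274 - 74216652}\right) \left(-1147321\right) = \left(1100014 + \frac{1}{-76690926}\right) \left(-1147321\right) = \left(1100014 - \frac{1}{76690926}\right) \left(-1147321\right) = \frac{84361092272963}{76690926} \left(-1147321\right) = - \frac{96789252747708182123}{76690926}$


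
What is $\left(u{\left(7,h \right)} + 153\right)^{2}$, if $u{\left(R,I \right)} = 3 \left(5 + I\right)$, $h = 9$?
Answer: $38025$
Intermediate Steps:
$u{\left(R,I \right)} = 15 + 3 I$
$\left(u{\left(7,h \right)} + 153\right)^{2} = \left(\left(15 + 3 \cdot 9\right) + 153\right)^{2} = \left(\left(15 + 27\right) + 153\right)^{2} = \left(42 + 153\right)^{2} = 195^{2} = 38025$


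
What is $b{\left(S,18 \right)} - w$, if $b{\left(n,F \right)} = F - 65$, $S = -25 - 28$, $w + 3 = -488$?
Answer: $444$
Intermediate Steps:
$w = -491$ ($w = -3 - 488 = -491$)
$S = -53$ ($S = -25 - 28 = -53$)
$b{\left(n,F \right)} = -65 + F$
$b{\left(S,18 \right)} - w = \left(-65 + 18\right) - -491 = -47 + 491 = 444$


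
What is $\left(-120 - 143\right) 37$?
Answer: $-9731$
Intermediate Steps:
$\left(-120 - 143\right) 37 = \left(-263\right) 37 = -9731$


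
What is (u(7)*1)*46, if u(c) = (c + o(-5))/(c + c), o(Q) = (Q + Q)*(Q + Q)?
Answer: 2461/7 ≈ 351.57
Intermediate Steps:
o(Q) = 4*Q² (o(Q) = (2*Q)*(2*Q) = 4*Q²)
u(c) = (100 + c)/(2*c) (u(c) = (c + 4*(-5)²)/(c + c) = (c + 4*25)/((2*c)) = (c + 100)*(1/(2*c)) = (100 + c)*(1/(2*c)) = (100 + c)/(2*c))
(u(7)*1)*46 = (((½)*(100 + 7)/7)*1)*46 = (((½)*(⅐)*107)*1)*46 = ((107/14)*1)*46 = (107/14)*46 = 2461/7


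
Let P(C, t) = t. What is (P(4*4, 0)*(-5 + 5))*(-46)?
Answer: 0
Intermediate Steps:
(P(4*4, 0)*(-5 + 5))*(-46) = (0*(-5 + 5))*(-46) = (0*0)*(-46) = 0*(-46) = 0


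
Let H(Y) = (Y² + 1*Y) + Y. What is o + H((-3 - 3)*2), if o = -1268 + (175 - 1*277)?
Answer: -1250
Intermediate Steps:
H(Y) = Y² + 2*Y (H(Y) = (Y² + Y) + Y = (Y + Y²) + Y = Y² + 2*Y)
o = -1370 (o = -1268 + (175 - 277) = -1268 - 102 = -1370)
o + H((-3 - 3)*2) = -1370 + ((-3 - 3)*2)*(2 + (-3 - 3)*2) = -1370 + (-6*2)*(2 - 6*2) = -1370 - 12*(2 - 12) = -1370 - 12*(-10) = -1370 + 120 = -1250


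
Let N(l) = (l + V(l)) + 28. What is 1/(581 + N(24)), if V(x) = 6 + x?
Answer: 1/663 ≈ 0.0015083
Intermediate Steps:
N(l) = 34 + 2*l (N(l) = (l + (6 + l)) + 28 = (6 + 2*l) + 28 = 34 + 2*l)
1/(581 + N(24)) = 1/(581 + (34 + 2*24)) = 1/(581 + (34 + 48)) = 1/(581 + 82) = 1/663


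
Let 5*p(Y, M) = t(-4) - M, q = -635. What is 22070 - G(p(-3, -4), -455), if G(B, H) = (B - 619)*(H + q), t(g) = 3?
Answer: -651114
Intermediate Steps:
p(Y, M) = ⅗ - M/5 (p(Y, M) = (3 - M)/5 = ⅗ - M/5)
G(B, H) = (-635 + H)*(-619 + B) (G(B, H) = (B - 619)*(H - 635) = (-619 + B)*(-635 + H) = (-635 + H)*(-619 + B))
22070 - G(p(-3, -4), -455) = 22070 - (393065 - 635*(⅗ - ⅕*(-4)) - 619*(-455) + (⅗ - ⅕*(-4))*(-455)) = 22070 - (393065 - 635*(⅗ + ⅘) + 281645 + (⅗ + ⅘)*(-455)) = 22070 - (393065 - 635*7/5 + 281645 + (7/5)*(-455)) = 22070 - (393065 - 889 + 281645 - 637) = 22070 - 1*673184 = 22070 - 673184 = -651114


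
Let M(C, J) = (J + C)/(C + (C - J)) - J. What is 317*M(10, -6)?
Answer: 25360/13 ≈ 1950.8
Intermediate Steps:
M(C, J) = -J + (C + J)/(-J + 2*C) (M(C, J) = (C + J)/(-J + 2*C) - J = -J + (C + J)/(-J + 2*C))
317*M(10, -6) = 317*((10 - 6 + (-6)**2 - 2*10*(-6))/(-1*(-6) + 2*10)) = 317*((10 - 6 + 36 + 120)/(6 + 20)) = 317*(160/26) = 317*((1/26)*160) = 317*(80/13) = 25360/13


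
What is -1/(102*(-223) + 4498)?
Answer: 1/18248 ≈ 5.4801e-5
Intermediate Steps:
-1/(102*(-223) + 4498) = -1/(-22746 + 4498) = -1/(-18248) = -1*(-1/18248) = 1/18248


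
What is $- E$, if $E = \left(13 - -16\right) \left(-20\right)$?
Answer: $580$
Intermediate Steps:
$E = -580$ ($E = \left(13 + 16\right) \left(-20\right) = 29 \left(-20\right) = -580$)
$- E = \left(-1\right) \left(-580\right) = 580$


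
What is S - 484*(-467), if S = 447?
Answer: 226475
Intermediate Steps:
S - 484*(-467) = 447 - 484*(-467) = 447 + 226028 = 226475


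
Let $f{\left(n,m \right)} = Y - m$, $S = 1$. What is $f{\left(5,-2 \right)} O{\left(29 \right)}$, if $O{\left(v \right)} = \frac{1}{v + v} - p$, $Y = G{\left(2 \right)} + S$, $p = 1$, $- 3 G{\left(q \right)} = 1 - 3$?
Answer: $- \frac{209}{58} \approx -3.6034$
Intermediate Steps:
$G{\left(q \right)} = \frac{2}{3}$ ($G{\left(q \right)} = - \frac{1 - 3}{3} = \left(- \frac{1}{3}\right) \left(-2\right) = \frac{2}{3}$)
$Y = \frac{5}{3}$ ($Y = \frac{2}{3} + 1 = \frac{5}{3} \approx 1.6667$)
$O{\left(v \right)} = -1 + \frac{1}{2 v}$ ($O{\left(v \right)} = \frac{1}{v + v} - 1 = \frac{1}{2 v} - 1 = -1 + \frac{1}{2 v}$)
$f{\left(n,m \right)} = \frac{5}{3} - m$
$f{\left(5,-2 \right)} O{\left(29 \right)} = \left(\frac{5}{3} - -2\right) \frac{\frac{1}{2} - 29}{29} = \left(\frac{5}{3} + 2\right) \frac{\frac{1}{2} - 29}{29} = \frac{11 \cdot \frac{1}{29} \left(- \frac{57}{2}\right)}{3} = \frac{11}{3} \left(- \frac{57}{58}\right) = - \frac{209}{58}$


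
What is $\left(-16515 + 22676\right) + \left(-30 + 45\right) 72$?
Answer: $7241$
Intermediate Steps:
$\left(-16515 + 22676\right) + \left(-30 + 45\right) 72 = 6161 + 15 \cdot 72 = 6161 + 1080 = 7241$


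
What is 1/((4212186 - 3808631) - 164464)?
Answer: 1/239091 ≈ 4.1825e-6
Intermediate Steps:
1/((4212186 - 3808631) - 164464) = 1/(403555 - 164464) = 1/239091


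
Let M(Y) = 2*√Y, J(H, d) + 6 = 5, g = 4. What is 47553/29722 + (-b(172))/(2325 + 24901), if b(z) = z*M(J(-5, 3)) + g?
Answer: 58843595/36782326 - 172*I/13613 ≈ 1.5998 - 0.012635*I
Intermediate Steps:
J(H, d) = -1 (J(H, d) = -6 + 5 = -1)
b(z) = 4 + 2*I*z (b(z) = z*(2*√(-1)) + 4 = z*(2*I) + 4 = 2*I*z + 4 = 4 + 2*I*z)
47553/29722 + (-b(172))/(2325 + 24901) = 47553/29722 + (-(4 + 2*I*172))/(2325 + 24901) = 47553*(1/29722) - (4 + 344*I)/27226 = 4323/2702 + (-4 - 344*I)*(1/27226) = 4323/2702 + (-2/13613 - 172*I/13613) = 58843595/36782326 - 172*I/13613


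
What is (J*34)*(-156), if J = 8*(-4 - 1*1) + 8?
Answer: 169728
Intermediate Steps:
J = -32 (J = 8*(-4 - 1) + 8 = 8*(-5) + 8 = -40 + 8 = -32)
(J*34)*(-156) = -32*34*(-156) = -1088*(-156) = 169728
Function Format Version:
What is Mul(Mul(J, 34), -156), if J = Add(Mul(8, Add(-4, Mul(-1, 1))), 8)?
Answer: 169728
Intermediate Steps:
J = -32 (J = Add(Mul(8, Add(-4, -1)), 8) = Add(Mul(8, -5), 8) = Add(-40, 8) = -32)
Mul(Mul(J, 34), -156) = Mul(Mul(-32, 34), -156) = Mul(-1088, -156) = 169728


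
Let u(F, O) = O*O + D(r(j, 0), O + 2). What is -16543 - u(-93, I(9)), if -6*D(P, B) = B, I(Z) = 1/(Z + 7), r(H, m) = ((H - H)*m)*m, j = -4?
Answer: -4234921/256 ≈ -16543.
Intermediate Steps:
r(H, m) = 0 (r(H, m) = (0*m)*m = 0*m = 0)
I(Z) = 1/(7 + Z)
D(P, B) = -B/6
u(F, O) = -⅓ + O² - O/6 (u(F, O) = O*O - (O + 2)/6 = O² - (2 + O)/6 = O² + (-⅓ - O/6) = -⅓ + O² - O/6)
-16543 - u(-93, I(9)) = -16543 - (-⅓ + (1/(7 + 9))² - 1/(6*(7 + 9))) = -16543 - (-⅓ + (1/16)² - ⅙/16) = -16543 - (-⅓ + (1/16)² - ⅙*1/16) = -16543 - (-⅓ + 1/256 - 1/96) = -16543 - 1*(-87/256) = -16543 + 87/256 = -4234921/256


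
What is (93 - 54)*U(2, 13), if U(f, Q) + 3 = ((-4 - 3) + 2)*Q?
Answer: -2652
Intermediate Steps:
U(f, Q) = -3 - 5*Q (U(f, Q) = -3 + ((-4 - 3) + 2)*Q = -3 + (-7 + 2)*Q = -3 - 5*Q)
(93 - 54)*U(2, 13) = (93 - 54)*(-3 - 5*13) = 39*(-3 - 65) = 39*(-68) = -2652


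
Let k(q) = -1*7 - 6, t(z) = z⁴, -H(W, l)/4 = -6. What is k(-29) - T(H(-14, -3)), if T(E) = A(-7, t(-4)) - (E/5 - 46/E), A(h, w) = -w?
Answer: 14753/60 ≈ 245.88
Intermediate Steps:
H(W, l) = 24 (H(W, l) = -4*(-6) = 24)
T(E) = -256 + 46/E - E/5 (T(E) = -1*(-4)⁴ - (E/5 - 46/E) = -1*256 - (E*(⅕) - 46/E) = -256 - (E/5 - 46/E) = -256 - (-46/E + E/5) = -256 + (46/E - E/5) = -256 + 46/E - E/5)
k(q) = -13 (k(q) = -7 - 6 = -13)
k(-29) - T(H(-14, -3)) = -13 - (-256 + 46/24 - ⅕*24) = -13 - (-256 + 46*(1/24) - 24/5) = -13 - (-256 + 23/12 - 24/5) = -13 - 1*(-15533/60) = -13 + 15533/60 = 14753/60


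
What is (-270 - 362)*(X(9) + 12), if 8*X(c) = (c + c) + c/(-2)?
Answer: -17301/2 ≈ -8650.5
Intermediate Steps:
X(c) = 3*c/16 (X(c) = ((c + c) + c/(-2))/8 = (2*c + c*(-1/2))/8 = (2*c - c/2)/8 = (3*c/2)/8 = 3*c/16)
(-270 - 362)*(X(9) + 12) = (-270 - 362)*((3/16)*9 + 12) = -632*(27/16 + 12) = -632*219/16 = -17301/2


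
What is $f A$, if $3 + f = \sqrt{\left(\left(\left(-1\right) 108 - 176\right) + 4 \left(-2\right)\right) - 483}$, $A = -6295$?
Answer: $18885 - 31475 i \sqrt{31} \approx 18885.0 - 1.7525 \cdot 10^{5} i$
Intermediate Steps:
$f = -3 + 5 i \sqrt{31}$ ($f = -3 + \sqrt{\left(\left(\left(-1\right) 108 - 176\right) + 4 \left(-2\right)\right) - 483} = -3 + \sqrt{\left(\left(-108 - 176\right) - 8\right) - 483} = -3 + \sqrt{\left(-284 - 8\right) - 483} = -3 + \sqrt{-292 - 483} = -3 + \sqrt{-775} = -3 + 5 i \sqrt{31} \approx -3.0 + 27.839 i$)
$f A = \left(-3 + 5 i \sqrt{31}\right) \left(-6295\right) = 18885 - 31475 i \sqrt{31}$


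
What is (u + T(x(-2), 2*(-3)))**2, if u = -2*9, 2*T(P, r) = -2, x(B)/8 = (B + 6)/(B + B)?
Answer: 361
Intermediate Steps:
x(B) = 4*(6 + B)/B (x(B) = 8*((B + 6)/(B + B)) = 8*((6 + B)/((2*B))) = 8*((6 + B)*(1/(2*B))) = 8*((6 + B)/(2*B)) = 4*(6 + B)/B)
T(P, r) = -1 (T(P, r) = (1/2)*(-2) = -1)
u = -18
(u + T(x(-2), 2*(-3)))**2 = (-18 - 1)**2 = (-19)**2 = 361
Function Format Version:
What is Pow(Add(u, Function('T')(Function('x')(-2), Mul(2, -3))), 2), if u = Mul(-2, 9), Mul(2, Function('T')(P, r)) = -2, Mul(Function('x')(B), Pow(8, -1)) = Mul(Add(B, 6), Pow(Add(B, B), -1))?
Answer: 361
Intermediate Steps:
Function('x')(B) = Mul(4, Pow(B, -1), Add(6, B)) (Function('x')(B) = Mul(8, Mul(Add(B, 6), Pow(Add(B, B), -1))) = Mul(8, Mul(Add(6, B), Pow(Mul(2, B), -1))) = Mul(8, Mul(Add(6, B), Mul(Rational(1, 2), Pow(B, -1)))) = Mul(8, Mul(Rational(1, 2), Pow(B, -1), Add(6, B))) = Mul(4, Pow(B, -1), Add(6, B)))
Function('T')(P, r) = -1 (Function('T')(P, r) = Mul(Rational(1, 2), -2) = -1)
u = -18
Pow(Add(u, Function('T')(Function('x')(-2), Mul(2, -3))), 2) = Pow(Add(-18, -1), 2) = Pow(-19, 2) = 361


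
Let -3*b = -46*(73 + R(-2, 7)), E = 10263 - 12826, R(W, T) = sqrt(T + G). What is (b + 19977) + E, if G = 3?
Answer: 55600/3 + 46*sqrt(10)/3 ≈ 18582.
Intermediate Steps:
R(W, T) = sqrt(3 + T) (R(W, T) = sqrt(T + 3) = sqrt(3 + T))
E = -2563
b = 3358/3 + 46*sqrt(10)/3 (b = -(-46)*(73 + sqrt(3 + 7))/3 = -(-46)*(73 + sqrt(10))/3 = -(-3358 - 46*sqrt(10))/3 = 3358/3 + 46*sqrt(10)/3 ≈ 1167.8)
(b + 19977) + E = ((3358/3 + 46*sqrt(10)/3) + 19977) - 2563 = (63289/3 + 46*sqrt(10)/3) - 2563 = 55600/3 + 46*sqrt(10)/3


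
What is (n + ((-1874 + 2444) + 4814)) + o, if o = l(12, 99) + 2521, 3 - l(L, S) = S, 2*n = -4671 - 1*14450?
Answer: -3503/2 ≈ -1751.5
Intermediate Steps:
n = -19121/2 (n = (-4671 - 1*14450)/2 = (-4671 - 14450)/2 = (½)*(-19121) = -19121/2 ≈ -9560.5)
l(L, S) = 3 - S
o = 2425 (o = (3 - 1*99) + 2521 = (3 - 99) + 2521 = -96 + 2521 = 2425)
(n + ((-1874 + 2444) + 4814)) + o = (-19121/2 + ((-1874 + 2444) + 4814)) + 2425 = (-19121/2 + (570 + 4814)) + 2425 = (-19121/2 + 5384) + 2425 = -8353/2 + 2425 = -3503/2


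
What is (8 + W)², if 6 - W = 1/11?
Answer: 23409/121 ≈ 193.46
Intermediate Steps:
W = 65/11 (W = 6 - 1/11 = 65/11 ≈ 5.9091)
(8 + W)² = (8 + 65/11)² = (153/11)² = 23409/121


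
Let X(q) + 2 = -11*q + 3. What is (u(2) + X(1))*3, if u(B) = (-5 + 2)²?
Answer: -3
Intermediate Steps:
X(q) = 1 - 11*q (X(q) = -2 + (-11*q + 3) = -2 + (3 - 11*q) = 1 - 11*q)
u(B) = 9 (u(B) = (-3)² = 9)
(u(2) + X(1))*3 = (9 + (1 - 11*1))*3 = (9 + (1 - 11))*3 = (9 - 10)*3 = -1*3 = -3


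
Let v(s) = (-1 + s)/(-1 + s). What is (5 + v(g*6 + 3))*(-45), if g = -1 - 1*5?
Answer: -270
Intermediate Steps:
g = -6 (g = -1 - 5 = -6)
v(s) = 1
(5 + v(g*6 + 3))*(-45) = (5 + 1)*(-45) = 6*(-45) = -270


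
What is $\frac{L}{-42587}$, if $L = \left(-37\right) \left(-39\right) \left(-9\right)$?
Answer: $\frac{351}{1151} \approx 0.30495$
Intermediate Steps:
$L = -12987$ ($L = 1443 \left(-9\right) = -12987$)
$\frac{L}{-42587} = - \frac{12987}{-42587} = \left(-12987\right) \left(- \frac{1}{42587}\right) = \frac{351}{1151}$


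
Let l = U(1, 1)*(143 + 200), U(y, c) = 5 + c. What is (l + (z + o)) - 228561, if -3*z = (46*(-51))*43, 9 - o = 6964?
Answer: -199832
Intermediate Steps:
o = -6955 (o = 9 - 1*6964 = 9 - 6964 = -6955)
z = 33626 (z = -46*(-51)*43/3 = -(-782)*43 = -1/3*(-100878) = 33626)
l = 2058 (l = (5 + 1)*(143 + 200) = 6*343 = 2058)
(l + (z + o)) - 228561 = (2058 + (33626 - 6955)) - 228561 = (2058 + 26671) - 228561 = 28729 - 228561 = -199832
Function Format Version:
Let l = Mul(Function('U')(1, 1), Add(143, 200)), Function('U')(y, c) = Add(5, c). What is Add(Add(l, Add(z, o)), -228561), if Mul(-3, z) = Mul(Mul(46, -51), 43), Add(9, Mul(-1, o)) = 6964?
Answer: -199832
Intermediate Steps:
o = -6955 (o = Add(9, Mul(-1, 6964)) = Add(9, -6964) = -6955)
z = 33626 (z = Mul(Rational(-1, 3), Mul(Mul(46, -51), 43)) = Mul(Rational(-1, 3), Mul(-2346, 43)) = Mul(Rational(-1, 3), -100878) = 33626)
l = 2058 (l = Mul(Add(5, 1), Add(143, 200)) = Mul(6, 343) = 2058)
Add(Add(l, Add(z, o)), -228561) = Add(Add(2058, Add(33626, -6955)), -228561) = Add(Add(2058, 26671), -228561) = Add(28729, -228561) = -199832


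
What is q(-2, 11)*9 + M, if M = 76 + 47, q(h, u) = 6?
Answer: 177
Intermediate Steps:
M = 123
q(-2, 11)*9 + M = 6*9 + 123 = 54 + 123 = 177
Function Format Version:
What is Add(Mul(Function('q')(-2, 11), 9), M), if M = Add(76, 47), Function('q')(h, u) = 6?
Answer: 177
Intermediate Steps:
M = 123
Add(Mul(Function('q')(-2, 11), 9), M) = Add(Mul(6, 9), 123) = Add(54, 123) = 177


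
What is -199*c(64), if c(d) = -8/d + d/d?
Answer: -1393/8 ≈ -174.13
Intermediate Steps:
c(d) = 1 - 8/d (c(d) = -8/d + 1 = 1 - 8/d)
-199*c(64) = -199*(-8 + 64)/64 = -199*56/64 = -199*7/8 = -1393/8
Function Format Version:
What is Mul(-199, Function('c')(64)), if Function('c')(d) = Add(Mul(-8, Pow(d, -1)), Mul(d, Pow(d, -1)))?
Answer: Rational(-1393, 8) ≈ -174.13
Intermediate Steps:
Function('c')(d) = Add(1, Mul(-8, Pow(d, -1))) (Function('c')(d) = Add(Mul(-8, Pow(d, -1)), 1) = Add(1, Mul(-8, Pow(d, -1))))
Mul(-199, Function('c')(64)) = Mul(-199, Mul(Pow(64, -1), Add(-8, 64))) = Mul(-199, Mul(Rational(1, 64), 56)) = Mul(-199, Rational(7, 8)) = Rational(-1393, 8)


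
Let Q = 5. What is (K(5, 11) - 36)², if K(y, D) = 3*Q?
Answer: 441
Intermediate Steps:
K(y, D) = 15 (K(y, D) = 3*5 = 15)
(K(5, 11) - 36)² = (15 - 36)² = (-21)² = 441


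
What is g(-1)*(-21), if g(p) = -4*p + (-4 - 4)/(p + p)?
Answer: -168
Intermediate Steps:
g(p) = -4*p - 4/p (g(p) = -4*p - 8*1/(2*p) = -4*p - 4/p)
g(-1)*(-21) = (-4*(-1) - 4/(-1))*(-21) = (4 - 4*(-1))*(-21) = (4 + 4)*(-21) = 8*(-21) = -168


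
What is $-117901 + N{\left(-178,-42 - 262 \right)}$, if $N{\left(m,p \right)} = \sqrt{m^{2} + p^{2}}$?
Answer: $-117901 + 10 \sqrt{1241} \approx -1.1755 \cdot 10^{5}$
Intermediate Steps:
$-117901 + N{\left(-178,-42 - 262 \right)} = -117901 + \sqrt{\left(-178\right)^{2} + \left(-42 - 262\right)^{2}} = -117901 + \sqrt{31684 + \left(-42 - 262\right)^{2}} = -117901 + \sqrt{31684 + \left(-304\right)^{2}} = -117901 + \sqrt{31684 + 92416} = -117901 + \sqrt{124100} = -117901 + 10 \sqrt{1241}$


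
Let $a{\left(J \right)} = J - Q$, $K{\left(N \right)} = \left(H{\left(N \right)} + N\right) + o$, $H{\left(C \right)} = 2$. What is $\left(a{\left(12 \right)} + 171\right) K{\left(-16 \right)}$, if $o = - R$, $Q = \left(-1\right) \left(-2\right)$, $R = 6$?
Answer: $-3620$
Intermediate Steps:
$Q = 2$
$o = -6$ ($o = \left(-1\right) 6 = -6$)
$K{\left(N \right)} = -4 + N$ ($K{\left(N \right)} = \left(2 + N\right) - 6 = -4 + N$)
$a{\left(J \right)} = -2 + J$ ($a{\left(J \right)} = J - 2 = -2 + J$)
$\left(a{\left(12 \right)} + 171\right) K{\left(-16 \right)} = \left(\left(-2 + 12\right) + 171\right) \left(-4 - 16\right) = \left(10 + 171\right) \left(-20\right) = 181 \left(-20\right) = -3620$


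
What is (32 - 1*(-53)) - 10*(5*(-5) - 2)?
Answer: 355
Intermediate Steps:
(32 - 1*(-53)) - 10*(5*(-5) - 2) = (32 + 53) - 10*(-25 - 2) = 85 - 10*(-27) = 85 - 1*(-270) = 85 + 270 = 355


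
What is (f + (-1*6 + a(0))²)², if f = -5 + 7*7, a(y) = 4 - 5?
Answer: 8649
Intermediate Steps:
a(y) = -1
f = 44 (f = -5 + 49 = 44)
(f + (-1*6 + a(0))²)² = (44 + (-1*6 - 1)²)² = (44 + (-6 - 1)²)² = (44 + (-7)²)² = (44 + 49)² = 93² = 8649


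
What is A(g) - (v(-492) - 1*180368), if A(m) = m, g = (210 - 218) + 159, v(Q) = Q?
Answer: 181011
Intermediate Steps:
g = 151 (g = -8 + 159 = 151)
A(g) - (v(-492) - 1*180368) = 151 - (-492 - 1*180368) = 151 - (-492 - 180368) = 151 - 1*(-180860) = 151 + 180860 = 181011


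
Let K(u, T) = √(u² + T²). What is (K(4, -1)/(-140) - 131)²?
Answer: (18340 + √17)²/19600 ≈ 17169.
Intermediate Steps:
K(u, T) = √(T² + u²)
(K(4, -1)/(-140) - 131)² = (√((-1)² + 4²)/(-140) - 131)² = (√(1 + 16)*(-1/140) - 131)² = (√17*(-1/140) - 131)² = (-√17/140 - 131)² = (-131 - √17/140)²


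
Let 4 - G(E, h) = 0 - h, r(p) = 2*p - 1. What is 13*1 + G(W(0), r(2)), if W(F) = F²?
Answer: 20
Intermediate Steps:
r(p) = -1 + 2*p
G(E, h) = 4 + h (G(E, h) = 4 - (0 - h) = 4 - (-1)*h = 4 + h)
13*1 + G(W(0), r(2)) = 13*1 + (4 + (-1 + 2*2)) = 13 + (4 + (-1 + 4)) = 13 + (4 + 3) = 13 + 7 = 20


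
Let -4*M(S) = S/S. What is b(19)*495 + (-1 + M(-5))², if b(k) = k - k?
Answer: 25/16 ≈ 1.5625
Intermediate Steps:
M(S) = -¼ (M(S) = -S/(4*S) = -¼*1 = -¼)
b(k) = 0
b(19)*495 + (-1 + M(-5))² = 0*495 + (-1 - ¼)² = 0 + (-5/4)² = 0 + 25/16 = 25/16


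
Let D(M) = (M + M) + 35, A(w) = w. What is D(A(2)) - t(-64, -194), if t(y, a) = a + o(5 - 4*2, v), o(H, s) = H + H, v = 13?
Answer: 239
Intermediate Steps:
o(H, s) = 2*H
D(M) = 35 + 2*M (D(M) = 2*M + 35 = 35 + 2*M)
t(y, a) = -6 + a (t(y, a) = a + 2*(5 - 4*2) = a + 2*(5 - 8) = a + 2*(-3) = a - 6 = -6 + a)
D(A(2)) - t(-64, -194) = (35 + 2*2) - (-6 - 194) = (35 + 4) - 1*(-200) = 39 + 200 = 239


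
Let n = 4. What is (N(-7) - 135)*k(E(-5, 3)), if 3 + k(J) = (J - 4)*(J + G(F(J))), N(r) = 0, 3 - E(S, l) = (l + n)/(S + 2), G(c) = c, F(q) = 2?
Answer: -915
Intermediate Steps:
E(S, l) = 3 - (4 + l)/(2 + S) (E(S, l) = 3 - (l + 4)/(S + 2) = 3 - (4 + l)/(2 + S))
k(J) = -3 + (-4 + J)*(2 + J) (k(J) = -3 + (J - 4)*(J + 2) = -3 + (-4 + J)*(2 + J))
(N(-7) - 135)*k(E(-5, 3)) = (0 - 135)*(-11 + ((2 - 1*3 + 3*(-5))/(2 - 5))**2 - 2*(2 - 1*3 + 3*(-5))/(2 - 5)) = -135*(-11 + ((2 - 3 - 15)/(-3))**2 - 2*(2 - 3 - 15)/(-3)) = -135*(-11 + (-1/3*(-16))**2 - (-2)*(-16)/3) = -135*(-11 + (16/3)**2 - 2*16/3) = -135*(-11 + 256/9 - 32/3) = -135*61/9 = -915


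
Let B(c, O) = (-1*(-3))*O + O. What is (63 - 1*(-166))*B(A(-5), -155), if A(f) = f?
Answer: -141980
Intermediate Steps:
B(c, O) = 4*O (B(c, O) = 3*O + O = 4*O)
(63 - 1*(-166))*B(A(-5), -155) = (63 - 1*(-166))*(4*(-155)) = (63 + 166)*(-620) = 229*(-620) = -141980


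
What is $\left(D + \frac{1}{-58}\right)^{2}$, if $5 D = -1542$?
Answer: $\frac{7999692481}{84100} \approx 95121.0$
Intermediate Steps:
$D = - \frac{1542}{5}$ ($D = \frac{1}{5} \left(-1542\right) = - \frac{1542}{5} \approx -308.4$)
$\left(D + \frac{1}{-58}\right)^{2} = \left(- \frac{1542}{5} + \frac{1}{-58}\right)^{2} = \left(- \frac{1542}{5} - \frac{1}{58}\right)^{2} = \left(- \frac{89441}{290}\right)^{2} = \frac{7999692481}{84100}$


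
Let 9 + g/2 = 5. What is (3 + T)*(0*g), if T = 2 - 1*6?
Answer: 0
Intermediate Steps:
g = -8 (g = -18 + 2*5 = -18 + 10 = -8)
T = -4 (T = 2 - 6 = -4)
(3 + T)*(0*g) = (3 - 4)*(0*(-8)) = -1*0 = 0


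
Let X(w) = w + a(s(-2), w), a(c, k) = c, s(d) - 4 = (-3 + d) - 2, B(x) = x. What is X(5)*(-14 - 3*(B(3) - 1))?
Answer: -40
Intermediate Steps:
s(d) = -1 + d (s(d) = 4 + ((-3 + d) - 2) = 4 + (-5 + d) = -1 + d)
X(w) = -3 + w (X(w) = w + (-1 - 2) = w - 3 = -3 + w)
X(5)*(-14 - 3*(B(3) - 1)) = (-3 + 5)*(-14 - 3*(3 - 1)) = 2*(-14 - 3*2) = 2*(-14 - 6) = 2*(-20) = -40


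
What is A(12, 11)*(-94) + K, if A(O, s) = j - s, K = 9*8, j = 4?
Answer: 730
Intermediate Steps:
K = 72
A(O, s) = 4 - s
A(12, 11)*(-94) + K = (4 - 1*11)*(-94) + 72 = (4 - 11)*(-94) + 72 = -7*(-94) + 72 = 658 + 72 = 730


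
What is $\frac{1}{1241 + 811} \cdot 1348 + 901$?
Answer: $\frac{462550}{513} \approx 901.66$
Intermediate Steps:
$\frac{1}{1241 + 811} \cdot 1348 + 901 = \frac{1}{2052} \cdot 1348 + 901 = \frac{337}{513} + 901 = \frac{462550}{513}$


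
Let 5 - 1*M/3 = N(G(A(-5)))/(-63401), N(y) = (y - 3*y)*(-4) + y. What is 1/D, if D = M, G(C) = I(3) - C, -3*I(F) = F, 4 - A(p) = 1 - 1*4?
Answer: 63401/950799 ≈ 0.066682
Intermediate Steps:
A(p) = 7 (A(p) = 4 - (1 - 1*4) = 4 - (1 - 4) = 4 - 1*(-3) = 4 + 3 = 7)
I(F) = -F/3
G(C) = -1 - C (G(C) = -⅓*3 - C = -1 - C)
N(y) = 9*y (N(y) = -2*y*(-4) + y = 8*y + y = 9*y)
M = 950799/63401 (M = 15 - 3*9*(-1 - 1*7)/(-63401) = 15 - 3*9*(-1 - 7)*(-1)/63401 = 15 - 3*9*(-8)*(-1)/63401 = 15 - (-216)*(-1)/63401 = 15 - 3*72/63401 = 15 - 216/63401 = 950799/63401 ≈ 14.997)
D = 950799/63401 ≈ 14.997
1/D = 1/(950799/63401) = 63401/950799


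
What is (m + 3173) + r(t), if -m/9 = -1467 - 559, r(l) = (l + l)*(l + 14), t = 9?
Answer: 21821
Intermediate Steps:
r(l) = 2*l*(14 + l) (r(l) = (2*l)*(14 + l) = 2*l*(14 + l))
m = 18234 (m = -9*(-1467 - 559) = -9*(-2026) = 18234)
(m + 3173) + r(t) = (18234 + 3173) + 2*9*(14 + 9) = 21407 + 2*9*23 = 21407 + 414 = 21821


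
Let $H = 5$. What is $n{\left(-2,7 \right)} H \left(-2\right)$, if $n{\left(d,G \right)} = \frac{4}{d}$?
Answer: $20$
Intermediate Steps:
$n{\left(-2,7 \right)} H \left(-2\right) = \frac{4}{-2} \cdot 5 \left(-2\right) = 4 \left(- \frac{1}{2}\right) 5 \left(-2\right) = \left(-2\right) 5 \left(-2\right) = \left(-10\right) \left(-2\right) = 20$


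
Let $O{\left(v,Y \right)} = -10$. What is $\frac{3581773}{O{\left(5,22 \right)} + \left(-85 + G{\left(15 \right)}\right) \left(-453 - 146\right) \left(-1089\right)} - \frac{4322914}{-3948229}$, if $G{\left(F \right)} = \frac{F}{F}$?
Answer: $\frac{222728668956459}{216339788888686} \approx 1.0295$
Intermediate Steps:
$G{\left(F \right)} = 1$
$\frac{3581773}{O{\left(5,22 \right)} + \left(-85 + G{\left(15 \right)}\right) \left(-453 - 146\right) \left(-1089\right)} - \frac{4322914}{-3948229} = \frac{3581773}{-10 + \left(-85 + 1\right) \left(-453 - 146\right) \left(-1089\right)} - \frac{4322914}{-3948229} = \frac{3581773}{-10 + \left(-84\right) \left(-599\right) \left(-1089\right)} - - \frac{4322914}{3948229} = \frac{3581773}{-10 + 50316 \left(-1089\right)} + \frac{4322914}{3948229} = \frac{3581773}{-10 - 54794124} + \frac{4322914}{3948229} = \frac{3581773}{-54794134} + \frac{4322914}{3948229} = 3581773 \left(- \frac{1}{54794134}\right) + \frac{4322914}{3948229} = - \frac{3581773}{54794134} + \frac{4322914}{3948229} = \frac{222728668956459}{216339788888686}$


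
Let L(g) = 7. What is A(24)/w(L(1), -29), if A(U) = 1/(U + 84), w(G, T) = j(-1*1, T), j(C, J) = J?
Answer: -1/3132 ≈ -0.00031928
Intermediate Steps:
w(G, T) = T
A(U) = 1/(84 + U)
A(24)/w(L(1), -29) = 1/((84 + 24)*(-29)) = -1/29/108 = (1/108)*(-1/29) = -1/3132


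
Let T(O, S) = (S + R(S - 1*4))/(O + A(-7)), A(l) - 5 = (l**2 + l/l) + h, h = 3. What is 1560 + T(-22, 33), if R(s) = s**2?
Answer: 28517/18 ≈ 1584.3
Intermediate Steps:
A(l) = 9 + l**2 (A(l) = 5 + ((l**2 + l/l) + 3) = 5 + ((l**2 + 1) + 3) = 5 + ((1 + l**2) + 3) = 5 + (4 + l**2) = 9 + l**2)
T(O, S) = (S + (-4 + S)**2)/(58 + O) (T(O, S) = (S + (S - 1*4)**2)/(O + (9 + (-7)**2)) = (S + (S - 4)**2)/(O + (9 + 49)) = (S + (-4 + S)**2)/(O + 58) = (S + (-4 + S)**2)/(58 + O))
1560 + T(-22, 33) = 1560 + (33 + (-4 + 33)**2)/(58 - 22) = 1560 + (33 + 29**2)/36 = 1560 + (33 + 841)/36 = 1560 + (1/36)*874 = 1560 + 437/18 = 28517/18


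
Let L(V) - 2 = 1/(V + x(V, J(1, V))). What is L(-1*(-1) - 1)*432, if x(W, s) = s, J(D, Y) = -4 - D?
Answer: 3888/5 ≈ 777.60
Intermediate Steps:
L(V) = 2 + 1/(-5 + V) (L(V) = 2 + 1/(V + (-4 - 1*1)) = 2 + 1/(V + (-4 - 1)) = 2 + 1/(V - 5) = 2 + 1/(-5 + V))
L(-1*(-1) - 1)*432 = ((-9 + 2*(-1*(-1) - 1))/(-5 + (-1*(-1) - 1)))*432 = ((-9 + 2*(1 - 1))/(-5 + (1 - 1)))*432 = ((-9 + 2*0)/(-5 + 0))*432 = ((-9 + 0)/(-5))*432 = -⅕*(-9)*432 = (9/5)*432 = 3888/5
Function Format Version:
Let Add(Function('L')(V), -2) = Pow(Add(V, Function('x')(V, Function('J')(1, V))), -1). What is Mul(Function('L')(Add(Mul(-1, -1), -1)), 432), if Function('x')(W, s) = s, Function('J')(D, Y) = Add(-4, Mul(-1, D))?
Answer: Rational(3888, 5) ≈ 777.60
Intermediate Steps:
Function('L')(V) = Add(2, Pow(Add(-5, V), -1)) (Function('L')(V) = Add(2, Pow(Add(V, Add(-4, Mul(-1, 1))), -1)) = Add(2, Pow(Add(V, Add(-4, -1)), -1)) = Add(2, Pow(Add(V, -5), -1)) = Add(2, Pow(Add(-5, V), -1)))
Mul(Function('L')(Add(Mul(-1, -1), -1)), 432) = Mul(Mul(Pow(Add(-5, Add(Mul(-1, -1), -1)), -1), Add(-9, Mul(2, Add(Mul(-1, -1), -1)))), 432) = Mul(Mul(Pow(Add(-5, Add(1, -1)), -1), Add(-9, Mul(2, Add(1, -1)))), 432) = Mul(Mul(Pow(Add(-5, 0), -1), Add(-9, Mul(2, 0))), 432) = Mul(Mul(Pow(-5, -1), Add(-9, 0)), 432) = Mul(Mul(Rational(-1, 5), -9), 432) = Mul(Rational(9, 5), 432) = Rational(3888, 5)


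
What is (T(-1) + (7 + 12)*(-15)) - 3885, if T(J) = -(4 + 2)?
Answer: -4176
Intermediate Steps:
T(J) = -6 (T(J) = -1*6 = -6)
(T(-1) + (7 + 12)*(-15)) - 3885 = (-6 + (7 + 12)*(-15)) - 3885 = (-6 + 19*(-15)) - 3885 = (-6 - 285) - 3885 = -291 - 3885 = -4176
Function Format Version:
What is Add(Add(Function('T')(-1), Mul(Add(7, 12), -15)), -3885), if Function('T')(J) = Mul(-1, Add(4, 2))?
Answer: -4176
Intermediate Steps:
Function('T')(J) = -6 (Function('T')(J) = Mul(-1, 6) = -6)
Add(Add(Function('T')(-1), Mul(Add(7, 12), -15)), -3885) = Add(Add(-6, Mul(Add(7, 12), -15)), -3885) = Add(Add(-6, Mul(19, -15)), -3885) = Add(Add(-6, -285), -3885) = Add(-291, -3885) = -4176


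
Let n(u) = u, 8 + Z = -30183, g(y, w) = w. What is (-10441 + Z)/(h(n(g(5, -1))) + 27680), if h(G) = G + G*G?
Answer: -5079/3460 ≈ -1.4679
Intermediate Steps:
Z = -30191 (Z = -8 - 30183 = -30191)
h(G) = G + G²
(-10441 + Z)/(h(n(g(5, -1))) + 27680) = (-10441 - 30191)/(-(1 - 1) + 27680) = -40632/(-1*0 + 27680) = -40632/(0 + 27680) = -40632/27680 = -40632*1/27680 = -5079/3460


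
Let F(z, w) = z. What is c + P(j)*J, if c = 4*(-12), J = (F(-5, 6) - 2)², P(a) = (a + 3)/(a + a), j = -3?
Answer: -48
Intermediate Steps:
P(a) = (3 + a)/(2*a) (P(a) = (3 + a)/((2*a)) = (3 + a)*(1/(2*a)) = (3 + a)/(2*a))
J = 49 (J = (-5 - 2)² = (-7)² = 49)
c = -48
c + P(j)*J = -48 + ((½)*(3 - 3)/(-3))*49 = -48 + ((½)*(-⅓)*0)*49 = -48 + 0*49 = -48 + 0 = -48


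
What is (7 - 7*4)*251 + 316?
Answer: -4955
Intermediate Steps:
(7 - 7*4)*251 + 316 = (7 - 28)*251 + 316 = -21*251 + 316 = -5271 + 316 = -4955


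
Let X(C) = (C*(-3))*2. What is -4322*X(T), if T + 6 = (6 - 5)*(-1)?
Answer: -181524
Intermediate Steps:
T = -7 (T = -6 + (6 - 5)*(-1) = -6 + 1*(-1) = -6 - 1 = -7)
X(C) = -6*C (X(C) = -3*C*2 = -6*C)
-4322*X(T) = -(-25932)*(-7) = -4322*42 = -181524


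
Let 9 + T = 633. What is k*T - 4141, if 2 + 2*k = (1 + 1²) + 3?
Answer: -3205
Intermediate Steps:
T = 624 (T = -9 + 633 = 624)
k = 3/2 (k = -1 + ((1 + 1²) + 3)/2 = -1 + ((1 + 1) + 3)/2 = -1 + (2 + 3)/2 = -1 + (½)*5 = -1 + 5/2 = 3/2 ≈ 1.5000)
k*T - 4141 = (3/2)*624 - 4141 = 936 - 4141 = -3205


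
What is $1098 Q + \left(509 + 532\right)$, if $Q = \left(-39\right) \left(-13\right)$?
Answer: $557727$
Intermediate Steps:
$Q = 507$
$1098 Q + \left(509 + 532\right) = 1098 \cdot 507 + \left(509 + 532\right) = 556686 + 1041 = 557727$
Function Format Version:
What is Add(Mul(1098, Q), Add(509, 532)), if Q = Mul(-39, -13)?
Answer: 557727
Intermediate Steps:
Q = 507
Add(Mul(1098, Q), Add(509, 532)) = Add(Mul(1098, 507), Add(509, 532)) = Add(556686, 1041) = 557727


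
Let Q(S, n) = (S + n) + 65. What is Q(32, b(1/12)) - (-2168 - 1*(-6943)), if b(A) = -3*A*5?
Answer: -18717/4 ≈ -4679.3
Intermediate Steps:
b(A) = -15*A
Q(S, n) = 65 + S + n
Q(32, b(1/12)) - (-2168 - 1*(-6943)) = (65 + 32 - 15/12) - (-2168 - 1*(-6943)) = (65 + 32 - 15*1/12) - (-2168 + 6943) = (65 + 32 - 5/4) - 1*4775 = 383/4 - 4775 = -18717/4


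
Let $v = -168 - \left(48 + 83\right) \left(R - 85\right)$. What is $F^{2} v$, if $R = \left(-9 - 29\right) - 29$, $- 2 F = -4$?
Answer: $78976$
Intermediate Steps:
$F = 2$ ($F = \left(- \frac{1}{2}\right) \left(-4\right) = 2$)
$R = -67$ ($R = -38 - 29 = -67$)
$v = 19744$ ($v = -168 - \left(48 + 83\right) \left(-67 - 85\right) = -168 - 131 \left(-152\right) = -168 - -19912 = -168 + 19912 = 19744$)
$F^{2} v = 2^{2} \cdot 19744 = 4 \cdot 19744 = 78976$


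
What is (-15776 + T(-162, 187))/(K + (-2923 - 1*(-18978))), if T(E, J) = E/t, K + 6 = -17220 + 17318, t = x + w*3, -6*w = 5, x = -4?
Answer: -204764/209911 ≈ -0.97548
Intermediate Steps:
w = -⅚ (w = -⅙*5 = -⅚ ≈ -0.83333)
t = -13/2 (t = -4 - ⅚*3 = -4 - 5/2 = -13/2 ≈ -6.5000)
K = 92 (K = -6 + (-17220 + 17318) = -6 + 98 = 92)
T(E, J) = -2*E/13 (T(E, J) = E/(-13/2) = E*(-2/13) = -2*E/13)
(-15776 + T(-162, 187))/(K + (-2923 - 1*(-18978))) = (-15776 - 2/13*(-162))/(92 + (-2923 - 1*(-18978))) = (-15776 + 324/13)/(92 + (-2923 + 18978)) = -204764/(13*(92 + 16055)) = -204764/13/16147 = -204764/13*1/16147 = -204764/209911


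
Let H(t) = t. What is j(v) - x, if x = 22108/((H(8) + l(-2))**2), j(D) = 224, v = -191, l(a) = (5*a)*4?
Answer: 51817/256 ≈ 202.41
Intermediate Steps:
l(a) = 20*a
x = 5527/256 (x = 22108/((8 + 20*(-2))**2) = 22108/((8 - 40)**2) = 22108/((-32)**2) = 22108/1024 = 22108*(1/1024) = 5527/256 ≈ 21.590)
j(v) - x = 224 - 1*5527/256 = 224 - 5527/256 = 51817/256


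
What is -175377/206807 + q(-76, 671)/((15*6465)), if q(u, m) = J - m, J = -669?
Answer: -3456861191/4011021765 ≈ -0.86184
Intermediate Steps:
q(u, m) = -669 - m
-175377/206807 + q(-76, 671)/((15*6465)) = -175377/206807 + (-669 - 1*671)/((15*6465)) = -175377*1/206807 + (-669 - 671)/96975 = -175377/206807 - 1340*1/96975 = -175377/206807 - 268/19395 = -3456861191/4011021765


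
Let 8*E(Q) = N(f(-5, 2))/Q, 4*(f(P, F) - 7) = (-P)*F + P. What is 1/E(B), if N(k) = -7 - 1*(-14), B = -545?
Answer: -4360/7 ≈ -622.86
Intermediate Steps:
f(P, F) = 7 + P/4 - F*P/4 (f(P, F) = 7 + ((-P)*F + P)/4 = 7 + (-F*P + P)/4 = 7 + (P - F*P)/4 = 7 + (P/4 - F*P/4) = 7 + P/4 - F*P/4)
N(k) = 7 (N(k) = -7 + 14 = 7)
E(Q) = 7/(8*Q) (E(Q) = (7/Q)/8 = 7/(8*Q))
1/E(B) = 1/((7/8)/(-545)) = 1/((7/8)*(-1/545)) = 1/(-7/4360) = -4360/7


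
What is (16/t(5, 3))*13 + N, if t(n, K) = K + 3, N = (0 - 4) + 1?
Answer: 95/3 ≈ 31.667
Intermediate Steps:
N = -3 (N = -4 + 1 = -3)
t(n, K) = 3 + K
(16/t(5, 3))*13 + N = (16/(3 + 3))*13 - 3 = (16/6)*13 - 3 = (16*(⅙))*13 - 3 = (8/3)*13 - 3 = 104/3 - 3 = 95/3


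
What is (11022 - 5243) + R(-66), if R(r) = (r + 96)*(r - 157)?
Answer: -911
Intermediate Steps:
R(r) = (-157 + r)*(96 + r) (R(r) = (96 + r)*(-157 + r) = (-157 + r)*(96 + r))
(11022 - 5243) + R(-66) = (11022 - 5243) + (-15072 + (-66)**2 - 61*(-66)) = 5779 + (-15072 + 4356 + 4026) = 5779 - 6690 = -911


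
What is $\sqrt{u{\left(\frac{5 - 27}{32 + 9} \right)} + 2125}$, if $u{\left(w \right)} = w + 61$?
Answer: $\frac{6 \sqrt{102049}}{41} \approx 46.749$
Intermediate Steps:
$u{\left(w \right)} = 61 + w$
$\sqrt{u{\left(\frac{5 - 27}{32 + 9} \right)} + 2125} = \sqrt{\left(61 + \frac{5 - 27}{32 + 9}\right) + 2125} = \sqrt{\left(61 - \frac{22}{41}\right) + 2125} = \sqrt{\frac{2479}{41} + 2125} = \sqrt{\frac{89604}{41}} = \frac{6 \sqrt{102049}}{41}$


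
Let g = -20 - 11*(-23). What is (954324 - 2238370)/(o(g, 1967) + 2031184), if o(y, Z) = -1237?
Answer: -1284046/2029947 ≈ -0.63255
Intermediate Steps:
g = 233 (g = -20 + 253 = 233)
(954324 - 2238370)/(o(g, 1967) + 2031184) = (954324 - 2238370)/(-1237 + 2031184) = -1284046/2029947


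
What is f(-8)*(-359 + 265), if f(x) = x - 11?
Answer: 1786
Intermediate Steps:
f(x) = -11 + x
f(-8)*(-359 + 265) = (-11 - 8)*(-359 + 265) = -19*(-94) = 1786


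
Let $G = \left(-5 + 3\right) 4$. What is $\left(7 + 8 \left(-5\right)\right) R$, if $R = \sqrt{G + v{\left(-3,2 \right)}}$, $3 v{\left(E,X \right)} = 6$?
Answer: $- 33 i \sqrt{6} \approx - 80.833 i$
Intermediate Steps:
$v{\left(E,X \right)} = 2$ ($v{\left(E,X \right)} = \frac{1}{3} \cdot 6 = 2$)
$G = -8$ ($G = \left(-2\right) 4 = -8$)
$R = i \sqrt{6}$ ($R = \sqrt{-8 + 2} = \sqrt{-6} = i \sqrt{6} \approx 2.4495 i$)
$\left(7 + 8 \left(-5\right)\right) R = \left(7 + 8 \left(-5\right)\right) i \sqrt{6} = \left(7 - 40\right) i \sqrt{6} = - 33 i \sqrt{6}$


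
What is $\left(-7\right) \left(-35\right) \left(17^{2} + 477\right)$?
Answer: $187670$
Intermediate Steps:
$\left(-7\right) \left(-35\right) \left(17^{2} + 477\right) = 245 \left(289 + 477\right) = 245 \cdot 766 = 187670$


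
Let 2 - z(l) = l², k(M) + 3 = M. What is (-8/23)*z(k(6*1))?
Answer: 56/23 ≈ 2.4348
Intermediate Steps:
k(M) = -3 + M
z(l) = 2 - l²
(-8/23)*z(k(6*1)) = (-8/23)*(2 - (-3 + 6*1)²) = (-8*1/23)*(2 - (-3 + 6)²) = -8*(2 - 1*3²)/23 = -8*(2 - 1*9)/23 = -8*(2 - 9)/23 = -8/23*(-7) = 56/23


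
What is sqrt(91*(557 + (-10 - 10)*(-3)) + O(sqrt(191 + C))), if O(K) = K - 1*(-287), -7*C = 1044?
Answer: sqrt(2765266 + 7*sqrt(2051))/7 ≈ 237.57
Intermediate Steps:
C = -1044/7 (C = -1/7*1044 = -1044/7 ≈ -149.14)
O(K) = 287 + K (O(K) = K + 287 = 287 + K)
sqrt(91*(557 + (-10 - 10)*(-3)) + O(sqrt(191 + C))) = sqrt(91*(557 + (-10 - 10)*(-3)) + (287 + sqrt(191 - 1044/7))) = sqrt(91*(557 - 20*(-3)) + (287 + sqrt(293/7))) = sqrt(91*(557 + 60) + (287 + sqrt(2051)/7)) = sqrt(91*617 + (287 + sqrt(2051)/7)) = sqrt(56147 + (287 + sqrt(2051)/7)) = sqrt(56434 + sqrt(2051)/7)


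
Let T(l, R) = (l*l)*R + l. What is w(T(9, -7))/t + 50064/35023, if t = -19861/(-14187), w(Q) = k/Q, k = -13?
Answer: 187096834315/129380075358 ≈ 1.4461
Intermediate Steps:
T(l, R) = l + R*l² (T(l, R) = l²*R + l = R*l² + l = l + R*l²)
w(Q) = -13/Q
t = 19861/14187 (t = -19861*(-1/14187) = 19861/14187 ≈ 1.3999)
w(T(9, -7))/t + 50064/35023 = (-13*1/(9*(1 - 7*9)))/(19861/14187) + 50064/35023 = -13*1/(9*(1 - 63))*(14187/19861) + 50064*(1/35023) = -13/(9*(-62))*(14187/19861) + 50064/35023 = -13/(-558)*(14187/19861) + 50064/35023 = -13*(-1/558)*(14187/19861) + 50064/35023 = (13/558)*(14187/19861) + 50064/35023 = 61477/3694146 + 50064/35023 = 187096834315/129380075358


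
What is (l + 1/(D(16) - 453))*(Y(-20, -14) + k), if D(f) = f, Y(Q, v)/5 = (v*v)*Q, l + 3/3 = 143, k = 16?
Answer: -1215245952/437 ≈ -2.7809e+6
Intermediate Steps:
l = 142 (l = -1 + 143 = 142)
Y(Q, v) = 5*Q*v² (Y(Q, v) = 5*((v*v)*Q) = 5*(v²*Q) = 5*(Q*v²) = 5*Q*v²)
(l + 1/(D(16) - 453))*(Y(-20, -14) + k) = (142 + 1/(16 - 453))*(5*(-20)*(-14)² + 16) = (142 + 1/(-437))*(5*(-20)*196 + 16) = (142 - 1/437)*(-19600 + 16) = (62053/437)*(-19584) = -1215245952/437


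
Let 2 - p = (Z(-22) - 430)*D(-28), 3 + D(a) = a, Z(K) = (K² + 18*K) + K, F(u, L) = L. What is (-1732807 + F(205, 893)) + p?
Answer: -1743196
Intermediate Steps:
Z(K) = K² + 19*K
D(a) = -3 + a
p = -11282 (p = 2 - (-22*(19 - 22) - 430)*(-3 - 28) = 2 - (-22*(-3) - 430)*(-31) = 2 - (66 - 430)*(-31) = 2 - (-364)*(-31) = 2 - 1*11284 = 2 - 11284 = -11282)
(-1732807 + F(205, 893)) + p = (-1732807 + 893) - 11282 = -1731914 - 11282 = -1743196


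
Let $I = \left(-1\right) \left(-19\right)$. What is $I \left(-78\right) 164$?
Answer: $-243048$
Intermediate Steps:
$I = 19$
$I \left(-78\right) 164 = 19 \left(-78\right) 164 = \left(-1482\right) 164 = -243048$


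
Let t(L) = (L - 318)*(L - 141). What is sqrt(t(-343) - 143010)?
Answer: sqrt(176914) ≈ 420.61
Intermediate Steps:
t(L) = (-318 + L)*(-141 + L)
sqrt(t(-343) - 143010) = sqrt((44838 + (-343)**2 - 459*(-343)) - 143010) = sqrt((44838 + 117649 + 157437) - 143010) = sqrt(319924 - 143010) = sqrt(176914)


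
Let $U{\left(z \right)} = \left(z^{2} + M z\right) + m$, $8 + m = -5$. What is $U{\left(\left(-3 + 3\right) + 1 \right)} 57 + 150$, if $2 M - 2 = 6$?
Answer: $-306$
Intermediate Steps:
$M = 4$ ($M = 1 + \frac{1}{2} \cdot 6 = 1 + 3 = 4$)
$m = -13$ ($m = -8 - 5 = -13$)
$U{\left(z \right)} = -13 + z^{2} + 4 z$ ($U{\left(z \right)} = \left(z^{2} + 4 z\right) - 13 = -13 + z^{2} + 4 z$)
$U{\left(\left(-3 + 3\right) + 1 \right)} 57 + 150 = \left(-13 + \left(\left(-3 + 3\right) + 1\right)^{2} + 4 \left(\left(-3 + 3\right) + 1\right)\right) 57 + 150 = \left(-13 + \left(0 + 1\right)^{2} + 4 \left(0 + 1\right)\right) 57 + 150 = \left(-13 + 1^{2} + 4 \cdot 1\right) 57 + 150 = \left(-13 + 1 + 4\right) 57 + 150 = \left(-8\right) 57 + 150 = -456 + 150 = -306$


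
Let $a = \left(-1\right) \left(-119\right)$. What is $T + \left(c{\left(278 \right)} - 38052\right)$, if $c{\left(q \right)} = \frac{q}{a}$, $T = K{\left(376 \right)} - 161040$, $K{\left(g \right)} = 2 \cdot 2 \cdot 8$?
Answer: $- \frac{23687862}{119} \approx -1.9906 \cdot 10^{5}$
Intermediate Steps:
$a = 119$
$K{\left(g \right)} = 32$ ($K{\left(g \right)} = 4 \cdot 8 = 32$)
$T = -161008$ ($T = 32 - 161040 = -161008$)
$c{\left(q \right)} = \frac{q}{119}$
$T + \left(c{\left(278 \right)} - 38052\right) = -161008 + \left(\frac{1}{119} \cdot 278 - 38052\right) = -161008 + \left(\frac{278}{119} - 38052\right) = -161008 - \frac{4527910}{119} = - \frac{23687862}{119}$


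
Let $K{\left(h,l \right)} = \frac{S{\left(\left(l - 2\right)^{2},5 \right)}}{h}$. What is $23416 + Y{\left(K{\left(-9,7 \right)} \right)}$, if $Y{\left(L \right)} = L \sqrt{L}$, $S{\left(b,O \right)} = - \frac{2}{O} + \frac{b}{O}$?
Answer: $23416 - \frac{23 i \sqrt{115}}{675} \approx 23416.0 - 0.3654 i$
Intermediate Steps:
$K{\left(h,l \right)} = \frac{- \frac{2}{5} + \frac{\left(-2 + l\right)^{2}}{5}}{h}$ ($K{\left(h,l \right)} = \frac{\frac{1}{5} \left(-2 + \left(l - 2\right)^{2}\right)}{h} = \frac{\frac{1}{5} \left(-2 + \left(-2 + l\right)^{2}\right)}{h} = \frac{- \frac{2}{5} + \frac{\left(-2 + l\right)^{2}}{5}}{h}$)
$Y{\left(L \right)} = L^{\frac{3}{2}}$
$23416 + Y{\left(K{\left(-9,7 \right)} \right)} = 23416 + \left(\frac{-2 + \left(-2 + 7\right)^{2}}{5 \left(-9\right)}\right)^{\frac{3}{2}} = 23416 + \left(\frac{1}{5} \left(- \frac{1}{9}\right) \left(-2 + 5^{2}\right)\right)^{\frac{3}{2}} = 23416 + \left(\frac{1}{5} \left(- \frac{1}{9}\right) \left(-2 + 25\right)\right)^{\frac{3}{2}} = 23416 + \left(\frac{1}{5} \left(- \frac{1}{9}\right) 23\right)^{\frac{3}{2}} = 23416 + \left(- \frac{23}{45}\right)^{\frac{3}{2}} = 23416 - \frac{23 i \sqrt{115}}{675}$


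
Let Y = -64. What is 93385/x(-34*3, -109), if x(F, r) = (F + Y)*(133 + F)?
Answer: -93385/5146 ≈ -18.147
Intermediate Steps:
x(F, r) = (-64 + F)*(133 + F) (x(F, r) = (F - 64)*(133 + F) = (-64 + F)*(133 + F))
93385/x(-34*3, -109) = 93385/(-8512 + (-34*3)**2 + 69*(-34*3)) = 93385/(-8512 + (-102)**2 + 69*(-102)) = 93385/(-8512 + 10404 - 7038) = 93385/(-5146) = 93385*(-1/5146) = -93385/5146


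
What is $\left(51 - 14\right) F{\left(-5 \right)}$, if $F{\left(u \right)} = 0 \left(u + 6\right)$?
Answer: $0$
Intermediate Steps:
$F{\left(u \right)} = 0$ ($F{\left(u \right)} = 0 \left(6 + u\right) = 0$)
$\left(51 - 14\right) F{\left(-5 \right)} = \left(51 - 14\right) 0 = 37 \cdot 0 = 0$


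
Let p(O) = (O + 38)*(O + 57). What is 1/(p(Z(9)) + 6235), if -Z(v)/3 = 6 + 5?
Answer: 1/6355 ≈ 0.00015736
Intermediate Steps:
Z(v) = -33 (Z(v) = -3*(6 + 5) = -3*11 = -33)
p(O) = (38 + O)*(57 + O)
1/(p(Z(9)) + 6235) = 1/((2166 + (-33)**2 + 95*(-33)) + 6235) = 1/((2166 + 1089 - 3135) + 6235) = 1/(120 + 6235) = 1/6355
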